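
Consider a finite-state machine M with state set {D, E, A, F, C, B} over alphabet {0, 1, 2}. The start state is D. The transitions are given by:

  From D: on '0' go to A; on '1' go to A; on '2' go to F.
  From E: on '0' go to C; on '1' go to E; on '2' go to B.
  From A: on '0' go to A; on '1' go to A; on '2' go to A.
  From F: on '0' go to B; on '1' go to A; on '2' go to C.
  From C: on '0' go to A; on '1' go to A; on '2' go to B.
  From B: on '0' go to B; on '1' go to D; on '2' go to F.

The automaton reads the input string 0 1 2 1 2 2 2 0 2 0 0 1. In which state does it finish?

A

D → A → A → A → A → A → A → A → A → A → A → A → A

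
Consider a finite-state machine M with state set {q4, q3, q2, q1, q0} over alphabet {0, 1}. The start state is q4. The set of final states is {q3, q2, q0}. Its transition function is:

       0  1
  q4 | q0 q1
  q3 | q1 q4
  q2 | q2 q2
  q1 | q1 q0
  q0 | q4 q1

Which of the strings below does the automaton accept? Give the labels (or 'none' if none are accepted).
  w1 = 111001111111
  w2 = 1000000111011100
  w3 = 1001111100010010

w1: Trace: q4 -1-> q1 -1-> q0 -1-> q1 -0-> q1 -0-> q1 -1-> q0 -1-> q1 -1-> q0 -1-> q1 -1-> q0 -1-> q1 -1-> q0  → end q0, accepted
w2: Trace: q4 -1-> q1 -0-> q1 -0-> q1 -0-> q1 -0-> q1 -0-> q1 -0-> q1 -1-> q0 -1-> q1 -1-> q0 -0-> q4 -1-> q1 -1-> q0 -1-> q1 -0-> q1 -0-> q1  → end q1, rejected
w3: Trace: q4 -1-> q1 -0-> q1 -0-> q1 -1-> q0 -1-> q1 -1-> q0 -1-> q1 -1-> q0 -0-> q4 -0-> q0 -0-> q4 -1-> q1 -0-> q1 -0-> q1 -1-> q0 -0-> q4  → end q4, rejected

w1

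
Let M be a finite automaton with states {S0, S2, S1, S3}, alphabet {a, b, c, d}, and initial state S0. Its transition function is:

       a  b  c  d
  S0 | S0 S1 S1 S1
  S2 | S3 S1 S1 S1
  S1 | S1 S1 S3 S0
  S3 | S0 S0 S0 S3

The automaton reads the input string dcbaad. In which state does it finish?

Trace: S0 -d-> S1 -c-> S3 -b-> S0 -a-> S0 -a-> S0 -d-> S1

S1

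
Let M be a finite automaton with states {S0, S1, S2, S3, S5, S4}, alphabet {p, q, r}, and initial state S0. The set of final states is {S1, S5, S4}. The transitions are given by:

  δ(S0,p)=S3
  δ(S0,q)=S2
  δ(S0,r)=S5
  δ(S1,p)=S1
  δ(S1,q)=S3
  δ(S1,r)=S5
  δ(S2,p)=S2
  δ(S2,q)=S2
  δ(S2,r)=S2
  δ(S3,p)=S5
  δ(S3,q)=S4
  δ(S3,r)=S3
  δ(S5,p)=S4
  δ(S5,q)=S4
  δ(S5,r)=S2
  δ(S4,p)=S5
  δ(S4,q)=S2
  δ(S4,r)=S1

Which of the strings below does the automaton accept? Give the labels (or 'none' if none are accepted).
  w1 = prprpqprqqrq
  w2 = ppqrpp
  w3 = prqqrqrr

w2

w1:
  start at S0
  read 'p': S0 → S3
  read 'r': S3 → S3
  read 'p': S3 → S5
  read 'r': S5 → S2
  read 'p': S2 → S2
  read 'q': S2 → S2
  read 'p': S2 → S2
  read 'r': S2 → S2
  read 'q': S2 → S2
  read 'q': S2 → S2
  read 'r': S2 → S2
  read 'q': S2 → S2
  end S2, rejected
w2:
  start at S0
  read 'p': S0 → S3
  read 'p': S3 → S5
  read 'q': S5 → S4
  read 'r': S4 → S1
  read 'p': S1 → S1
  read 'p': S1 → S1
  end S1, accepted
w3:
  start at S0
  read 'p': S0 → S3
  read 'r': S3 → S3
  read 'q': S3 → S4
  read 'q': S4 → S2
  read 'r': S2 → S2
  read 'q': S2 → S2
  read 'r': S2 → S2
  read 'r': S2 → S2
  end S2, rejected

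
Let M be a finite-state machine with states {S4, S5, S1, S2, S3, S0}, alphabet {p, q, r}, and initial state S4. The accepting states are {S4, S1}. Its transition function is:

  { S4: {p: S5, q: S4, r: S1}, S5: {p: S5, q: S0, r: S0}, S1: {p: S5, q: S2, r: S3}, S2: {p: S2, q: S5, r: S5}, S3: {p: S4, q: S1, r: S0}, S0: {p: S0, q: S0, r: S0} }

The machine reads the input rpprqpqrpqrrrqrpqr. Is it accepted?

No

S4 → S1 → S5 → S5 → S0 → S0 → S0 → S0 → S0 → S0 → S0 → S0 → S0 → S0 → S0 → S0 → S0 → S0 → S0
End state S0 is not accepting.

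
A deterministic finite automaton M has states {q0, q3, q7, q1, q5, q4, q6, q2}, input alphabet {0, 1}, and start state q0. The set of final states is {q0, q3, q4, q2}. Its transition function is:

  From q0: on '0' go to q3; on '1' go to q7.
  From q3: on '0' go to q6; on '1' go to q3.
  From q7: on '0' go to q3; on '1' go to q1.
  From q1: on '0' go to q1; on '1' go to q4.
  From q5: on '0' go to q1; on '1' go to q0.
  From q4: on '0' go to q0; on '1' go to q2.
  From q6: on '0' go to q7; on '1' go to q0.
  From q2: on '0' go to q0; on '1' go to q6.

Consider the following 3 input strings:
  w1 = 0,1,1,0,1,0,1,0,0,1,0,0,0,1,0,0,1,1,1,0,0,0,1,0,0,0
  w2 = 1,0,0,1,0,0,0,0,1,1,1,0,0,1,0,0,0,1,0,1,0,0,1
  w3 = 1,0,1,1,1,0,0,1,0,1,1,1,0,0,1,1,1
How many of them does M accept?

w1: Trace: q0 -0-> q3 -1-> q3 -1-> q3 -0-> q6 -1-> q0 -0-> q3 -1-> q3 -0-> q6 -0-> q7 -1-> q1 -0-> q1 -0-> q1 -0-> q1 -1-> q4 -0-> q0 -0-> q3 -1-> q3 -1-> q3 -1-> q3 -0-> q6 -0-> q7 -0-> q3 -1-> q3 -0-> q6 -0-> q7 -0-> q3  → end q3, accepted
w2: Trace: q0 -1-> q7 -0-> q3 -0-> q6 -1-> q0 -0-> q3 -0-> q6 -0-> q7 -0-> q3 -1-> q3 -1-> q3 -1-> q3 -0-> q6 -0-> q7 -1-> q1 -0-> q1 -0-> q1 -0-> q1 -1-> q4 -0-> q0 -1-> q7 -0-> q3 -0-> q6 -1-> q0  → end q0, accepted
w3: Trace: q0 -1-> q7 -0-> q3 -1-> q3 -1-> q3 -1-> q3 -0-> q6 -0-> q7 -1-> q1 -0-> q1 -1-> q4 -1-> q2 -1-> q6 -0-> q7 -0-> q3 -1-> q3 -1-> q3 -1-> q3  → end q3, accepted

3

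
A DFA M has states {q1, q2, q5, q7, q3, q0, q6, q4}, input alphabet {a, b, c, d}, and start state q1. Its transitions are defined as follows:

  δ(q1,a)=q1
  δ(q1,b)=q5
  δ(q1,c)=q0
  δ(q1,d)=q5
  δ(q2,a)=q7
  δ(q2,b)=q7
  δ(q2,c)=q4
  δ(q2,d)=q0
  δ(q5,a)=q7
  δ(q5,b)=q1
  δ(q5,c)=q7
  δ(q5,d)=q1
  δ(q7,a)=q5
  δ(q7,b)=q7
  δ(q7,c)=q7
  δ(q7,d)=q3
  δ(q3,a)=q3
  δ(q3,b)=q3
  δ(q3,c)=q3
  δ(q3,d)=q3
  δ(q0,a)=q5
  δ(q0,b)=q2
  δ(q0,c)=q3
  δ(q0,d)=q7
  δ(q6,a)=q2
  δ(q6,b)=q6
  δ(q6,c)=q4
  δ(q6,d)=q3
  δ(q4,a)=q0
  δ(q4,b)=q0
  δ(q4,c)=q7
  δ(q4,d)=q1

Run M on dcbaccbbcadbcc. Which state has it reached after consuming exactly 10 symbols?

q5

q1 → q5 → q7 → q7 → q5 → q7 → q7 → q7 → q7 → q7 → q5
After 10 symbols: q5.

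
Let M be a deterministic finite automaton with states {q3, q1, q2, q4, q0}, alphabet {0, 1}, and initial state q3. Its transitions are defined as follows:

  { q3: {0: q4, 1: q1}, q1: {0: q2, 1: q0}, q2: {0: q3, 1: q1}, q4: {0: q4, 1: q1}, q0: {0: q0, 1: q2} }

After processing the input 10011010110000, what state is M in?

q0

q3 → q1 → q2 → q3 → q1 → q0 → q0 → q2 → q3 → q1 → q0 → q0 → q0 → q0 → q0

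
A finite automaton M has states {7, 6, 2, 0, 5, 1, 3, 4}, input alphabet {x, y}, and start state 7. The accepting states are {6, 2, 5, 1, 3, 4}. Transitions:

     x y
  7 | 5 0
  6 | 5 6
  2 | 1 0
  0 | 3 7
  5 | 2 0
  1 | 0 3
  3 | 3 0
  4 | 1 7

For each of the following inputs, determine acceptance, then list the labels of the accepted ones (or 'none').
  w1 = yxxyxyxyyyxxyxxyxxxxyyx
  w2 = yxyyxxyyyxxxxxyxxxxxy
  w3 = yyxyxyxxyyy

w1: Trace: 7 -y-> 0 -x-> 3 -x-> 3 -y-> 0 -x-> 3 -y-> 0 -x-> 3 -y-> 0 -y-> 7 -y-> 0 -x-> 3 -x-> 3 -y-> 0 -x-> 3 -x-> 3 -y-> 0 -x-> 3 -x-> 3 -x-> 3 -x-> 3 -y-> 0 -y-> 7 -x-> 5  → end 5, accepted
w2: Trace: 7 -y-> 0 -x-> 3 -y-> 0 -y-> 7 -x-> 5 -x-> 2 -y-> 0 -y-> 7 -y-> 0 -x-> 3 -x-> 3 -x-> 3 -x-> 3 -x-> 3 -y-> 0 -x-> 3 -x-> 3 -x-> 3 -x-> 3 -x-> 3 -y-> 0  → end 0, rejected
w3: Trace: 7 -y-> 0 -y-> 7 -x-> 5 -y-> 0 -x-> 3 -y-> 0 -x-> 3 -x-> 3 -y-> 0 -y-> 7 -y-> 0  → end 0, rejected

w1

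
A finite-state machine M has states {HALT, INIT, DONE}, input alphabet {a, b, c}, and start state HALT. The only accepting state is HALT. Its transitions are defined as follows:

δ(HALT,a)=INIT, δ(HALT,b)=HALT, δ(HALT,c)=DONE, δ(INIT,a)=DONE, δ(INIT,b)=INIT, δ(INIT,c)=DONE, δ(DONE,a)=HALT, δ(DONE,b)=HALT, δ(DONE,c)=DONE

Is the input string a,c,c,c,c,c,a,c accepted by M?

Trace: HALT -a-> INIT -c-> DONE -c-> DONE -c-> DONE -c-> DONE -c-> DONE -a-> HALT -c-> DONE
End state DONE is not accepting.

No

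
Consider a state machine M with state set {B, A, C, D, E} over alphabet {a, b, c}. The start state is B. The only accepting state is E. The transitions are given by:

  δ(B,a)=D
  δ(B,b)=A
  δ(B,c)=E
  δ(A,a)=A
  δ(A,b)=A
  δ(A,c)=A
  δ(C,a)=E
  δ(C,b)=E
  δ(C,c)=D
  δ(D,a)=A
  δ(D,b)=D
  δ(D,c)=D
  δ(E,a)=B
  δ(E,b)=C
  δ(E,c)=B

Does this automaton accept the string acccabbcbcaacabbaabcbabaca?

No

Trace: B -a-> D -c-> D -c-> D -c-> D -a-> A -b-> A -b-> A -c-> A -b-> A -c-> A -a-> A -a-> A -c-> A -a-> A -b-> A -b-> A -a-> A -a-> A -b-> A -c-> A -b-> A -a-> A -b-> A -a-> A -c-> A -a-> A
End state A is not accepting.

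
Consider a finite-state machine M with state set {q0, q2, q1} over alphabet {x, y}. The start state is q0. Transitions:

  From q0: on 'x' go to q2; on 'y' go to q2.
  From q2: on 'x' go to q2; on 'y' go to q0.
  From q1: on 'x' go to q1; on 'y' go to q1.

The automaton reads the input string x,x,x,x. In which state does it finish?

q2

Trace: q0 -x-> q2 -x-> q2 -x-> q2 -x-> q2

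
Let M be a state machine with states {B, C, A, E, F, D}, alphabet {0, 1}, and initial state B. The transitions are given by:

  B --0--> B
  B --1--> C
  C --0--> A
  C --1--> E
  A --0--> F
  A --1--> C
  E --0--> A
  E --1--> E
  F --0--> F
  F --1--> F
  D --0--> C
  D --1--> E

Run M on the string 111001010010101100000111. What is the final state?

B → C → E → E → A → F → F → F → F → F → F → F → F → F → F → F → F → F → F → F → F → F → F → F → F

F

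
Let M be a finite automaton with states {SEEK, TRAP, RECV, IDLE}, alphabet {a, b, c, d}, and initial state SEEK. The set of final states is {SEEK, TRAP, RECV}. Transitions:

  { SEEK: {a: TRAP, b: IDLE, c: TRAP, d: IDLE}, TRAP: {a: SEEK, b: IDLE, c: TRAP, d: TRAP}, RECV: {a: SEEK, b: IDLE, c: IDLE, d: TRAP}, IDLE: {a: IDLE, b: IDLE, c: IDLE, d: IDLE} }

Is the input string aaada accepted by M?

Yes

SEEK → TRAP → SEEK → TRAP → TRAP → SEEK
End state SEEK is accepting.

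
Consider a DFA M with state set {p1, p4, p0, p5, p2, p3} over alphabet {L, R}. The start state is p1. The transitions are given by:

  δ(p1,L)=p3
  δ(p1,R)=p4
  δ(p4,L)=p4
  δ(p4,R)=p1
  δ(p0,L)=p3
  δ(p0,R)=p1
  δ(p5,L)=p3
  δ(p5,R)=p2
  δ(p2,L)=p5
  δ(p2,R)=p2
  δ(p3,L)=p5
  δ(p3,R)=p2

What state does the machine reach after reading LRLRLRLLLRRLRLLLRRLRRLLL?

start at p1
read 'L': p1 → p3
read 'R': p3 → p2
read 'L': p2 → p5
read 'R': p5 → p2
read 'L': p2 → p5
read 'R': p5 → p2
read 'L': p2 → p5
read 'L': p5 → p3
read 'L': p3 → p5
read 'R': p5 → p2
read 'R': p2 → p2
read 'L': p2 → p5
read 'R': p5 → p2
read 'L': p2 → p5
read 'L': p5 → p3
read 'L': p3 → p5
read 'R': p5 → p2
read 'R': p2 → p2
read 'L': p2 → p5
read 'R': p5 → p2
read 'R': p2 → p2
read 'L': p2 → p5
read 'L': p5 → p3
read 'L': p3 → p5

p5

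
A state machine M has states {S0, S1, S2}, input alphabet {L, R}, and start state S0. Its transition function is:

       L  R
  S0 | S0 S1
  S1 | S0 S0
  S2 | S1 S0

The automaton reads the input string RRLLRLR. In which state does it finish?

start at S0
read 'R': S0 → S1
read 'R': S1 → S0
read 'L': S0 → S0
read 'L': S0 → S0
read 'R': S0 → S1
read 'L': S1 → S0
read 'R': S0 → S1

S1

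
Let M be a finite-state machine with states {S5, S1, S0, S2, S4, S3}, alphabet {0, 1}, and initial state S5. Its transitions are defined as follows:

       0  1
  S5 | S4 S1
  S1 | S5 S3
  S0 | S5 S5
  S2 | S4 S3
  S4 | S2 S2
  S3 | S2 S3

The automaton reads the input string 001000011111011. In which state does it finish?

start at S5
read '0': S5 → S4
read '0': S4 → S2
read '1': S2 → S3
read '0': S3 → S2
read '0': S2 → S4
read '0': S4 → S2
read '0': S2 → S4
read '1': S4 → S2
read '1': S2 → S3
read '1': S3 → S3
read '1': S3 → S3
read '1': S3 → S3
read '0': S3 → S2
read '1': S2 → S3
read '1': S3 → S3

S3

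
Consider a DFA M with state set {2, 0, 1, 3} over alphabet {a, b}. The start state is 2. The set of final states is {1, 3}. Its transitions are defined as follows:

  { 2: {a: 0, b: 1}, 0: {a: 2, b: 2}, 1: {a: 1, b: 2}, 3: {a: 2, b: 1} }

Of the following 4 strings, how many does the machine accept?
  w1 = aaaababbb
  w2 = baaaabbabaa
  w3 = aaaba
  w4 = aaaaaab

w1: 2 → 0 → 2 → 0 → 2 → 1 → 1 → 2 → 1 → 2  → end 2, rejected
w2: 2 → 1 → 1 → 1 → 1 → 1 → 2 → 1 → 1 → 2 → 0 → 2  → end 2, rejected
w3: 2 → 0 → 2 → 0 → 2 → 0  → end 0, rejected
w4: 2 → 0 → 2 → 0 → 2 → 0 → 2 → 1  → end 1, accepted

1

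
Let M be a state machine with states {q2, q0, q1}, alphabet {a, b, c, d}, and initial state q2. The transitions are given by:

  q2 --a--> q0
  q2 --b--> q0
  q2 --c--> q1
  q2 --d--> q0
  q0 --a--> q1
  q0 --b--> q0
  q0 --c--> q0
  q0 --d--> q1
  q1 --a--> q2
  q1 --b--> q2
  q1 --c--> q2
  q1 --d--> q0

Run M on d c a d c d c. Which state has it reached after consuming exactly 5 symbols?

q0

Trace: q2 -d-> q0 -c-> q0 -a-> q1 -d-> q0 -c-> q0
After 5 symbols: q0.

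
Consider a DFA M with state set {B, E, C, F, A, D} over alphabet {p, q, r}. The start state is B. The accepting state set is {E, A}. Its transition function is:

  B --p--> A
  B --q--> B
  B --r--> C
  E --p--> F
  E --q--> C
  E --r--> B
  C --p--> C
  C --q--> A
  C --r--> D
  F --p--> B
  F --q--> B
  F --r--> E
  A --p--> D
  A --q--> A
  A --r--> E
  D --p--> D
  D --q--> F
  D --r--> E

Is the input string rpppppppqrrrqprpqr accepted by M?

No

B → C → C → C → C → C → C → C → C → A → E → B → C → A → D → E → F → B → C
End state C is not accepting.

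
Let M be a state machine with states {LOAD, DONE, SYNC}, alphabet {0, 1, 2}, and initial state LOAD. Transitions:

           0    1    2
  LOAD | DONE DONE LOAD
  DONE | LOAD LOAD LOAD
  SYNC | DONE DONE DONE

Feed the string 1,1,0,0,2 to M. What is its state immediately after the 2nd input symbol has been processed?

LOAD

LOAD → DONE → LOAD
After 2 symbols: LOAD.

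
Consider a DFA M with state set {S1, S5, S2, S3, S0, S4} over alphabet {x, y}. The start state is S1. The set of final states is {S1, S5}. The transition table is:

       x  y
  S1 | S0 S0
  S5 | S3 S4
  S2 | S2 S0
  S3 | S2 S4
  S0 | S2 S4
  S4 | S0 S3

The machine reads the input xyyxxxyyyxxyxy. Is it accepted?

No

S1 → S0 → S4 → S3 → S2 → S2 → S2 → S0 → S4 → S3 → S2 → S2 → S0 → S2 → S0
End state S0 is not accepting.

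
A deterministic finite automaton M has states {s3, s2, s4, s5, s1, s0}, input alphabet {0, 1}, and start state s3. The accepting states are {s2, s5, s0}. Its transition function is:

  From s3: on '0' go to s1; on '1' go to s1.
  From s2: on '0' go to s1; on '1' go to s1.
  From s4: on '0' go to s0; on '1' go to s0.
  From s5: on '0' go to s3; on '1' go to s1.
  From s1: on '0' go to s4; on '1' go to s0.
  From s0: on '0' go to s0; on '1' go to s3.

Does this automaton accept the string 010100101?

No

s3 → s1 → s0 → s0 → s3 → s1 → s4 → s0 → s0 → s3
End state s3 is not accepting.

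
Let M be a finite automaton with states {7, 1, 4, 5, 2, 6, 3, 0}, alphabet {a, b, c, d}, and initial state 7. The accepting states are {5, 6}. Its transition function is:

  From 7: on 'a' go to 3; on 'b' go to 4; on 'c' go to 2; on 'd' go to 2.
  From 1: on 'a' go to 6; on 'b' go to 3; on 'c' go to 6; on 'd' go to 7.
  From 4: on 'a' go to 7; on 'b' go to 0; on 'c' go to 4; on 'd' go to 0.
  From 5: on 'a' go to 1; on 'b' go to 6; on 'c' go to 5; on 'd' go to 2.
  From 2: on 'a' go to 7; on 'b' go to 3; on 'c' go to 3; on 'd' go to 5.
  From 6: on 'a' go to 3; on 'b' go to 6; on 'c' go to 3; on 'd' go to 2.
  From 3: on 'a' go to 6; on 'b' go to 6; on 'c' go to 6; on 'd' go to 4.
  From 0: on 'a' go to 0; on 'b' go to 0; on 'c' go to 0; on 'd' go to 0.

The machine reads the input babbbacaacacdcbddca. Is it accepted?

7 → 4 → 7 → 4 → 0 → 0 → 0 → 0 → 0 → 0 → 0 → 0 → 0 → 0 → 0 → 0 → 0 → 0 → 0 → 0
End state 0 is not accepting.

No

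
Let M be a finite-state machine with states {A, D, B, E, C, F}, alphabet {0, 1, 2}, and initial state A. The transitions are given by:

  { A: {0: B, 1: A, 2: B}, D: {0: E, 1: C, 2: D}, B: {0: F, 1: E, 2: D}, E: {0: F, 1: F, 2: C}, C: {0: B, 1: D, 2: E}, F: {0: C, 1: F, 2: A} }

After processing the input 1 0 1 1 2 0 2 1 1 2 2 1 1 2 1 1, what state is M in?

Trace: A -1-> A -0-> B -1-> E -1-> F -2-> A -0-> B -2-> D -1-> C -1-> D -2-> D -2-> D -1-> C -1-> D -2-> D -1-> C -1-> D

D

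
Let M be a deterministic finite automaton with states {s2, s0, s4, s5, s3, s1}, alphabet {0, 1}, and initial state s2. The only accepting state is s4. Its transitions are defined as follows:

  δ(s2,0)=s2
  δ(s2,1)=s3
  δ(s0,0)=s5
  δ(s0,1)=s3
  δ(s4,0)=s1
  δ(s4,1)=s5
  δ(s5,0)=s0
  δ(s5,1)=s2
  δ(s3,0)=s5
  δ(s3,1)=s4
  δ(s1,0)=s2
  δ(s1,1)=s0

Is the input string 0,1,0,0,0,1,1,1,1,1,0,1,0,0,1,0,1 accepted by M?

No

start at s2
read '0': s2 → s2
read '1': s2 → s3
read '0': s3 → s5
read '0': s5 → s0
read '0': s0 → s5
read '1': s5 → s2
read '1': s2 → s3
read '1': s3 → s4
read '1': s4 → s5
read '1': s5 → s2
read '0': s2 → s2
read '1': s2 → s3
read '0': s3 → s5
read '0': s5 → s0
read '1': s0 → s3
read '0': s3 → s5
read '1': s5 → s2
End state s2 is not accepting.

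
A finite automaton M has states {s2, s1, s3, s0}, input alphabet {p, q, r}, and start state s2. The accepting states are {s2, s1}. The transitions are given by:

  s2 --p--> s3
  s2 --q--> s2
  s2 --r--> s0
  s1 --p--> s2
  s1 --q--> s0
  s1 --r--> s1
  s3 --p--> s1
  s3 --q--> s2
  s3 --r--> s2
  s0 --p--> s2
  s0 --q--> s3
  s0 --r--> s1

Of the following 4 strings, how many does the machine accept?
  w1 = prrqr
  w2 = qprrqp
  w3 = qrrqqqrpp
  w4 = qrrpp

2

w1: s2 → s3 → s2 → s0 → s3 → s2  → end s2, accepted
w2: s2 → s2 → s3 → s2 → s0 → s3 → s1  → end s1, accepted
w3: s2 → s2 → s0 → s1 → s0 → s3 → s2 → s0 → s2 → s3  → end s3, rejected
w4: s2 → s2 → s0 → s1 → s2 → s3  → end s3, rejected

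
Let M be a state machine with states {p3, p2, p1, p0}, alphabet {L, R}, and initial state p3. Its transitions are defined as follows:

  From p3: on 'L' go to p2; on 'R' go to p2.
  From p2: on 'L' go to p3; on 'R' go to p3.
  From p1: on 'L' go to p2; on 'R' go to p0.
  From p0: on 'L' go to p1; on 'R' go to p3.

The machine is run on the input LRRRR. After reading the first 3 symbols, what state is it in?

p3 → p2 → p3 → p2
After 3 symbols: p2.

p2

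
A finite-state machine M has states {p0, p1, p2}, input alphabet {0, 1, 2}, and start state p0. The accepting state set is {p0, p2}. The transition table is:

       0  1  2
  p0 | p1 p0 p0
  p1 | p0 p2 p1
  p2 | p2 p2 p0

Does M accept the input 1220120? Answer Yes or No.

No

Trace: p0 -1-> p0 -2-> p0 -2-> p0 -0-> p1 -1-> p2 -2-> p0 -0-> p1
End state p1 is not accepting.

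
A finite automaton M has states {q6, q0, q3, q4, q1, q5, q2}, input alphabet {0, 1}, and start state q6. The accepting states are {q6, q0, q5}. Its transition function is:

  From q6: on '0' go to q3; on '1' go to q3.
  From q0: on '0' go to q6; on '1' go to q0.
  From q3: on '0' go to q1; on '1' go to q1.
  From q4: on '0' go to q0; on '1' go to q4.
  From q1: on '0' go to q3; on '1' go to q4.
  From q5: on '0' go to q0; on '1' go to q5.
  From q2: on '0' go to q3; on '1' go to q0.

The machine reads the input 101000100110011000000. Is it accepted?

Trace: q6 -1-> q3 -0-> q1 -1-> q4 -0-> q0 -0-> q6 -0-> q3 -1-> q1 -0-> q3 -0-> q1 -1-> q4 -1-> q4 -0-> q0 -0-> q6 -1-> q3 -1-> q1 -0-> q3 -0-> q1 -0-> q3 -0-> q1 -0-> q3 -0-> q1
End state q1 is not accepting.

No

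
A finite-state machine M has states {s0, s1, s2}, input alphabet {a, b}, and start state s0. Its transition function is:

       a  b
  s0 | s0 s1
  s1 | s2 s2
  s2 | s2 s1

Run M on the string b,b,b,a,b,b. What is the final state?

s2

s0 → s1 → s2 → s1 → s2 → s1 → s2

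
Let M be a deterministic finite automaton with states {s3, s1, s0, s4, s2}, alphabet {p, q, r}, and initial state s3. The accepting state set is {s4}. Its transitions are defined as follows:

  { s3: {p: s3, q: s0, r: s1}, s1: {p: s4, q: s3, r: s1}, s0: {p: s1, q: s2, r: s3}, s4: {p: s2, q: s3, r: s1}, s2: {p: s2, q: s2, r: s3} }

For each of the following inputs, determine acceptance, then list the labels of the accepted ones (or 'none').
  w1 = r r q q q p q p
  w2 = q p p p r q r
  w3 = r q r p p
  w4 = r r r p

w4

w1:
  start at s3
  read 'r': s3 → s1
  read 'r': s1 → s1
  read 'q': s1 → s3
  read 'q': s3 → s0
  read 'q': s0 → s2
  read 'p': s2 → s2
  read 'q': s2 → s2
  read 'p': s2 → s2
  end s2, rejected
w2:
  start at s3
  read 'q': s3 → s0
  read 'p': s0 → s1
  read 'p': s1 → s4
  read 'p': s4 → s2
  read 'r': s2 → s3
  read 'q': s3 → s0
  read 'r': s0 → s3
  end s3, rejected
w3:
  start at s3
  read 'r': s3 → s1
  read 'q': s1 → s3
  read 'r': s3 → s1
  read 'p': s1 → s4
  read 'p': s4 → s2
  end s2, rejected
w4:
  start at s3
  read 'r': s3 → s1
  read 'r': s1 → s1
  read 'r': s1 → s1
  read 'p': s1 → s4
  end s4, accepted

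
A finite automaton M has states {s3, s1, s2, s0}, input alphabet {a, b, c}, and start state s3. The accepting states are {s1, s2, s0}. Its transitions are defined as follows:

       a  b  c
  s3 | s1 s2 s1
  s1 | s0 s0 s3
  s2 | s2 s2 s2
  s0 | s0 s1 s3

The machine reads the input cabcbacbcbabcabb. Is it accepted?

Yes

s3 → s1 → s0 → s1 → s3 → s2 → s2 → s2 → s2 → s2 → s2 → s2 → s2 → s2 → s2 → s2 → s2
End state s2 is accepting.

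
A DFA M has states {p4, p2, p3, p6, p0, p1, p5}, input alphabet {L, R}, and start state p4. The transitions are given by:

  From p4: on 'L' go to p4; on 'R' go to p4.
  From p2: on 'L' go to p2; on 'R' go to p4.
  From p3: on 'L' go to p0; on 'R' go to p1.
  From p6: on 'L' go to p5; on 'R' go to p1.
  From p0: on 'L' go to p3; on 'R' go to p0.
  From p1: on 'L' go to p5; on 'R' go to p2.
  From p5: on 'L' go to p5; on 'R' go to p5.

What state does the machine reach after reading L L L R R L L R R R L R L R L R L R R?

start at p4
read 'L': p4 → p4
read 'L': p4 → p4
read 'L': p4 → p4
read 'R': p4 → p4
read 'R': p4 → p4
read 'L': p4 → p4
read 'L': p4 → p4
read 'R': p4 → p4
read 'R': p4 → p4
read 'R': p4 → p4
read 'L': p4 → p4
read 'R': p4 → p4
read 'L': p4 → p4
read 'R': p4 → p4
read 'L': p4 → p4
read 'R': p4 → p4
read 'L': p4 → p4
read 'R': p4 → p4
read 'R': p4 → p4

p4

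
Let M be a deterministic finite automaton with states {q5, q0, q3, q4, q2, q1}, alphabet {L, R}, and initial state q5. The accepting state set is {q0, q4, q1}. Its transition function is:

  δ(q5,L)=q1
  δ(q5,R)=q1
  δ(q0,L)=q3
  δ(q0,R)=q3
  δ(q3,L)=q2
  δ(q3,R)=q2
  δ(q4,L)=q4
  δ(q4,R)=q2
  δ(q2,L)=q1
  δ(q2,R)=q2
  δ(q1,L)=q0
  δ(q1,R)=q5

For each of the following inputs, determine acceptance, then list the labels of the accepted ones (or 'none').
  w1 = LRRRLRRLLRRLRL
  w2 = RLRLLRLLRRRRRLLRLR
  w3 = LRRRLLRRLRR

w1:
  start at q5
  read 'L': q5 → q1
  read 'R': q1 → q5
  read 'R': q5 → q1
  read 'R': q1 → q5
  read 'L': q5 → q1
  read 'R': q1 → q5
  read 'R': q5 → q1
  read 'L': q1 → q0
  read 'L': q0 → q3
  read 'R': q3 → q2
  read 'R': q2 → q2
  read 'L': q2 → q1
  read 'R': q1 → q5
  read 'L': q5 → q1
  end q1, accepted
w2:
  start at q5
  read 'R': q5 → q1
  read 'L': q1 → q0
  read 'R': q0 → q3
  read 'L': q3 → q2
  read 'L': q2 → q1
  read 'R': q1 → q5
  read 'L': q5 → q1
  read 'L': q1 → q0
  read 'R': q0 → q3
  read 'R': q3 → q2
  read 'R': q2 → q2
  read 'R': q2 → q2
  read 'R': q2 → q2
  read 'L': q2 → q1
  read 'L': q1 → q0
  read 'R': q0 → q3
  read 'L': q3 → q2
  read 'R': q2 → q2
  end q2, rejected
w3:
  start at q5
  read 'L': q5 → q1
  read 'R': q1 → q5
  read 'R': q5 → q1
  read 'R': q1 → q5
  read 'L': q5 → q1
  read 'L': q1 → q0
  read 'R': q0 → q3
  read 'R': q3 → q2
  read 'L': q2 → q1
  read 'R': q1 → q5
  read 'R': q5 → q1
  end q1, accepted

w1, w3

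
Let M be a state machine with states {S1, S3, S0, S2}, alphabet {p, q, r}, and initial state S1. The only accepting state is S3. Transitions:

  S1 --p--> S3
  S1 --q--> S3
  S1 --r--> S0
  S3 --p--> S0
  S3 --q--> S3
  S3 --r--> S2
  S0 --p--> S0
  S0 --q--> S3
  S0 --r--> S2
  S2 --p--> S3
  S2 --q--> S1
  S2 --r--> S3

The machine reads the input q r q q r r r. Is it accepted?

No

S1 → S3 → S2 → S1 → S3 → S2 → S3 → S2
End state S2 is not accepting.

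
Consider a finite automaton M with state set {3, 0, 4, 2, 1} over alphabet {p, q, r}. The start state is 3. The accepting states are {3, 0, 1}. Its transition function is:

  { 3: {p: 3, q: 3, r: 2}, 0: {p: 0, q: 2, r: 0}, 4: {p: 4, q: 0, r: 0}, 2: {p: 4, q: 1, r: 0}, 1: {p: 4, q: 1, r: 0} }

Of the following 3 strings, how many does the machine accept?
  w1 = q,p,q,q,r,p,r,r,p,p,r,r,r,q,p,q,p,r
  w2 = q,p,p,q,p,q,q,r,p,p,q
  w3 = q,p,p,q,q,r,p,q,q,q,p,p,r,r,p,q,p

w1: Trace: 3 -q-> 3 -p-> 3 -q-> 3 -q-> 3 -r-> 2 -p-> 4 -r-> 0 -r-> 0 -p-> 0 -p-> 0 -r-> 0 -r-> 0 -r-> 0 -q-> 2 -p-> 4 -q-> 0 -p-> 0 -r-> 0  → end 0, accepted
w2: Trace: 3 -q-> 3 -p-> 3 -p-> 3 -q-> 3 -p-> 3 -q-> 3 -q-> 3 -r-> 2 -p-> 4 -p-> 4 -q-> 0  → end 0, accepted
w3: Trace: 3 -q-> 3 -p-> 3 -p-> 3 -q-> 3 -q-> 3 -r-> 2 -p-> 4 -q-> 0 -q-> 2 -q-> 1 -p-> 4 -p-> 4 -r-> 0 -r-> 0 -p-> 0 -q-> 2 -p-> 4  → end 4, rejected

2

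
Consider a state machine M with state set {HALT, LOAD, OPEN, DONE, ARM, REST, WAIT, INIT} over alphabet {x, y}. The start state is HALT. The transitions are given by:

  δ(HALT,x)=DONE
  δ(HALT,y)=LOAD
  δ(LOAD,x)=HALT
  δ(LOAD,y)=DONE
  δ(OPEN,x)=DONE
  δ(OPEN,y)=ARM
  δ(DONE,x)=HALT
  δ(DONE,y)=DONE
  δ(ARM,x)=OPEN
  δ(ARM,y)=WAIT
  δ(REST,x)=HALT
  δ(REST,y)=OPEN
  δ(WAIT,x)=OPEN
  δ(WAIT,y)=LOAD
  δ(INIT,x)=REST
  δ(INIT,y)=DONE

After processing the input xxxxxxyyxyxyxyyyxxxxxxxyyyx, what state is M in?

HALT

start at HALT
read 'x': HALT → DONE
read 'x': DONE → HALT
read 'x': HALT → DONE
read 'x': DONE → HALT
read 'x': HALT → DONE
read 'x': DONE → HALT
read 'y': HALT → LOAD
read 'y': LOAD → DONE
read 'x': DONE → HALT
read 'y': HALT → LOAD
read 'x': LOAD → HALT
read 'y': HALT → LOAD
read 'x': LOAD → HALT
read 'y': HALT → LOAD
read 'y': LOAD → DONE
read 'y': DONE → DONE
read 'x': DONE → HALT
read 'x': HALT → DONE
read 'x': DONE → HALT
read 'x': HALT → DONE
read 'x': DONE → HALT
read 'x': HALT → DONE
read 'x': DONE → HALT
read 'y': HALT → LOAD
read 'y': LOAD → DONE
read 'y': DONE → DONE
read 'x': DONE → HALT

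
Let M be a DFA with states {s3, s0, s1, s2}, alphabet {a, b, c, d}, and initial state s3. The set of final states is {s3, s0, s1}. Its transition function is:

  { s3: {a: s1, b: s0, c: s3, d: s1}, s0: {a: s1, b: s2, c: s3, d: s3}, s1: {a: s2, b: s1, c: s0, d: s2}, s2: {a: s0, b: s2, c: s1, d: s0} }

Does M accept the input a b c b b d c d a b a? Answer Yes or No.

s3 → s1 → s1 → s0 → s2 → s2 → s0 → s3 → s1 → s2 → s2 → s0
End state s0 is accepting.

Yes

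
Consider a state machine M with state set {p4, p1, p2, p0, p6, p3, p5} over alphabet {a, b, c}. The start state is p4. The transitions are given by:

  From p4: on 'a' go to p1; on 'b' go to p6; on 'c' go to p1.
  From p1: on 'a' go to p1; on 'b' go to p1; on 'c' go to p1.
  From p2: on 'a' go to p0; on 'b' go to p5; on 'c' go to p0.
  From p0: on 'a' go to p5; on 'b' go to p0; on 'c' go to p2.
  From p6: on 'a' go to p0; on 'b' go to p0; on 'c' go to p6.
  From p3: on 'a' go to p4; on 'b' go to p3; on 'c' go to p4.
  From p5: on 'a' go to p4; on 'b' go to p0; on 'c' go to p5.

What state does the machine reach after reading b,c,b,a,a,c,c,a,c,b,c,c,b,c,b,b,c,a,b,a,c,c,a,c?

p1

start at p4
read 'b': p4 → p6
read 'c': p6 → p6
read 'b': p6 → p0
read 'a': p0 → p5
read 'a': p5 → p4
read 'c': p4 → p1
read 'c': p1 → p1
read 'a': p1 → p1
read 'c': p1 → p1
read 'b': p1 → p1
read 'c': p1 → p1
read 'c': p1 → p1
read 'b': p1 → p1
read 'c': p1 → p1
read 'b': p1 → p1
read 'b': p1 → p1
read 'c': p1 → p1
read 'a': p1 → p1
read 'b': p1 → p1
read 'a': p1 → p1
read 'c': p1 → p1
read 'c': p1 → p1
read 'a': p1 → p1
read 'c': p1 → p1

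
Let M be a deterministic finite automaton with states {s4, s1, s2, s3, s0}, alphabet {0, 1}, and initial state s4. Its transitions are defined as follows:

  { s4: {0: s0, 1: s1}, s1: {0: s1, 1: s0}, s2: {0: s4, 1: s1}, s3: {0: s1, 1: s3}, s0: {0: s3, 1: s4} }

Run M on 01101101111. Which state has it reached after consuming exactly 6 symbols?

s4

Trace: s4 -0-> s0 -1-> s4 -1-> s1 -0-> s1 -1-> s0 -1-> s4
After 6 symbols: s4.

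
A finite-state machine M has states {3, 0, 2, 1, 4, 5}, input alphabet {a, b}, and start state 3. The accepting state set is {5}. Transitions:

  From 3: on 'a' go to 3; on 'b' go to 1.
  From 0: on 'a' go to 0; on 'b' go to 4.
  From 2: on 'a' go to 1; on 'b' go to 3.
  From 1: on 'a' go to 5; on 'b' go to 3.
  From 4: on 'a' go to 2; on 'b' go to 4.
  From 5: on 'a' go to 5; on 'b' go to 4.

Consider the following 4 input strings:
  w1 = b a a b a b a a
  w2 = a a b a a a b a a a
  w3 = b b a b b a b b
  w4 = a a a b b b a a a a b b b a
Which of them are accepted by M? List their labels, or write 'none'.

w1: 3 → 1 → 5 → 5 → 4 → 2 → 3 → 3 → 3  → end 3, rejected
w2: 3 → 3 → 3 → 1 → 5 → 5 → 5 → 4 → 2 → 1 → 5  → end 5, accepted
w3: 3 → 1 → 3 → 3 → 1 → 3 → 3 → 1 → 3  → end 3, rejected
w4: 3 → 3 → 3 → 3 → 1 → 3 → 1 → 5 → 5 → 5 → 5 → 4 → 4 → 4 → 2  → end 2, rejected

w2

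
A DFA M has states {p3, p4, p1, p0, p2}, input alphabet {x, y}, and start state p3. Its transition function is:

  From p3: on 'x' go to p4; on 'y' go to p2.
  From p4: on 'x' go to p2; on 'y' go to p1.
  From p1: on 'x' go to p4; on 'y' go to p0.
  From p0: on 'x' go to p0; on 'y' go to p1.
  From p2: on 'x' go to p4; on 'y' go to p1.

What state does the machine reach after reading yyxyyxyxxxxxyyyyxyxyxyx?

p3 → p2 → p1 → p4 → p1 → p0 → p0 → p1 → p4 → p2 → p4 → p2 → p4 → p1 → p0 → p1 → p0 → p0 → p1 → p4 → p1 → p4 → p1 → p4

p4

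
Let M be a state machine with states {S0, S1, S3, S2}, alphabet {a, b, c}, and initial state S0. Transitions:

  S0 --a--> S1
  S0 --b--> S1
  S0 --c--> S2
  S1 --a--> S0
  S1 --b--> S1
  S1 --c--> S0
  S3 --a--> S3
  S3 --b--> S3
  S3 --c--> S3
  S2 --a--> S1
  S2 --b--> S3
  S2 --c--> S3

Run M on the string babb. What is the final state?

S1

Trace: S0 -b-> S1 -a-> S0 -b-> S1 -b-> S1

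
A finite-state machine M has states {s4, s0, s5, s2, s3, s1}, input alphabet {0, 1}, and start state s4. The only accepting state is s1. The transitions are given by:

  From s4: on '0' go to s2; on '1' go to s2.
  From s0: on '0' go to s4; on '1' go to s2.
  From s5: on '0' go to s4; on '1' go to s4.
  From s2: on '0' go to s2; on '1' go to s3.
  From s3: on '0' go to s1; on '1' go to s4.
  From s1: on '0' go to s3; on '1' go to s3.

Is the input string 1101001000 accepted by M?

start at s4
read '1': s4 → s2
read '1': s2 → s3
read '0': s3 → s1
read '1': s1 → s3
read '0': s3 → s1
read '0': s1 → s3
read '1': s3 → s4
read '0': s4 → s2
read '0': s2 → s2
read '0': s2 → s2
End state s2 is not accepting.

No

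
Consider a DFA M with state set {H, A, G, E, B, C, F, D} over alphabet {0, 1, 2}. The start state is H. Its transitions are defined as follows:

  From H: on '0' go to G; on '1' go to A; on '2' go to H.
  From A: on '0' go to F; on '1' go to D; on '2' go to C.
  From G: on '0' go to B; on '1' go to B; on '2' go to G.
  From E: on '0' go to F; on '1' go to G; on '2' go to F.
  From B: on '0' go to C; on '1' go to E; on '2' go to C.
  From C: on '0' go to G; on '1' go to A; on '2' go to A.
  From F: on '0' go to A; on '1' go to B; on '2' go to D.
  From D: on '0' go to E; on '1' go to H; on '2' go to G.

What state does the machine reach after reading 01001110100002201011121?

H → G → B → C → G → B → E → G → B → E → F → A → F → A → C → A → F → B → C → A → D → H → H → A

A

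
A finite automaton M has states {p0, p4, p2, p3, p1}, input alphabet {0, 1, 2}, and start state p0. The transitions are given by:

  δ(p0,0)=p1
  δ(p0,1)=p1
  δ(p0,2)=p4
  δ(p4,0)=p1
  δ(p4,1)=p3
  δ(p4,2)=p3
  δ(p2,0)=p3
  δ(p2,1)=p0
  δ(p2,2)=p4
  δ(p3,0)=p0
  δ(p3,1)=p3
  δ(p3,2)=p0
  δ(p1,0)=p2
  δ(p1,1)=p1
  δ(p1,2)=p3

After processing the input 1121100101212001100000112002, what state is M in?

start at p0
read '1': p0 → p1
read '1': p1 → p1
read '2': p1 → p3
read '1': p3 → p3
read '1': p3 → p3
read '0': p3 → p0
read '0': p0 → p1
read '1': p1 → p1
read '0': p1 → p2
read '1': p2 → p0
read '2': p0 → p4
read '1': p4 → p3
read '2': p3 → p0
read '0': p0 → p1
read '0': p1 → p2
read '1': p2 → p0
read '1': p0 → p1
read '0': p1 → p2
read '0': p2 → p3
read '0': p3 → p0
read '0': p0 → p1
read '0': p1 → p2
read '1': p2 → p0
read '1': p0 → p1
read '2': p1 → p3
read '0': p3 → p0
read '0': p0 → p1
read '2': p1 → p3

p3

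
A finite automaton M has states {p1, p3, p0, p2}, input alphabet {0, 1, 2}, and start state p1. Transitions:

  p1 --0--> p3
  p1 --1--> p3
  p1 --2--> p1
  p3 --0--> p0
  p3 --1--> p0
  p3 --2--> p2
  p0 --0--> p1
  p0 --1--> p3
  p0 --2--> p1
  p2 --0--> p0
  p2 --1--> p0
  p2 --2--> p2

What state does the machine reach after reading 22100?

Trace: p1 -2-> p1 -2-> p1 -1-> p3 -0-> p0 -0-> p1

p1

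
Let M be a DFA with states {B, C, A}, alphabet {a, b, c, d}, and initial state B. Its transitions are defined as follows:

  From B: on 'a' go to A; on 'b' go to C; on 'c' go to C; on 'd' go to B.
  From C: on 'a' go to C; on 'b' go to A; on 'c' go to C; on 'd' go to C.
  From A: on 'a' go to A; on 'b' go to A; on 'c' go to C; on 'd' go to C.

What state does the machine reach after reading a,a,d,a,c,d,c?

Trace: B -a-> A -a-> A -d-> C -a-> C -c-> C -d-> C -c-> C

C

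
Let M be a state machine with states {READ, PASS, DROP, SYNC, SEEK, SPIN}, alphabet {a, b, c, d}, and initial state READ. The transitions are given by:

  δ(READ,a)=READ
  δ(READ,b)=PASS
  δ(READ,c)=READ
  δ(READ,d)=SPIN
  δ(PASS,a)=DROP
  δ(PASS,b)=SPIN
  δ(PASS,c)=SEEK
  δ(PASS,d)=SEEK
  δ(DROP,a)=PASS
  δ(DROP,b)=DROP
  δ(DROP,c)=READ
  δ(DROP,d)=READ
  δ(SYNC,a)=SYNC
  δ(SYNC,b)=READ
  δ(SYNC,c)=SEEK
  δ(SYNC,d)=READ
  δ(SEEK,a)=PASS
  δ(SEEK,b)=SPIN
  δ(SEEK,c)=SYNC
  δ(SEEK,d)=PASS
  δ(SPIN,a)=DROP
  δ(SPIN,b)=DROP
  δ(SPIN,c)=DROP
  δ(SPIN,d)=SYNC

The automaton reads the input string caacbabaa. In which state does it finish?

DROP

Trace: READ -c-> READ -a-> READ -a-> READ -c-> READ -b-> PASS -a-> DROP -b-> DROP -a-> PASS -a-> DROP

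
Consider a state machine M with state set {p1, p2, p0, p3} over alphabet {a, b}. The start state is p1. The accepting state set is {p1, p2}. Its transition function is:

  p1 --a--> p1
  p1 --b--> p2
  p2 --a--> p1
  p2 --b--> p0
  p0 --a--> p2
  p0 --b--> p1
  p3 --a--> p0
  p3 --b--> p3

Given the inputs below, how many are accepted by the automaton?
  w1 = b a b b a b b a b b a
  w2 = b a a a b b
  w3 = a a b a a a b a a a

2

w1: Trace: p1 -b-> p2 -a-> p1 -b-> p2 -b-> p0 -a-> p2 -b-> p0 -b-> p1 -a-> p1 -b-> p2 -b-> p0 -a-> p2  → end p2, accepted
w2: Trace: p1 -b-> p2 -a-> p1 -a-> p1 -a-> p1 -b-> p2 -b-> p0  → end p0, rejected
w3: Trace: p1 -a-> p1 -a-> p1 -b-> p2 -a-> p1 -a-> p1 -a-> p1 -b-> p2 -a-> p1 -a-> p1 -a-> p1  → end p1, accepted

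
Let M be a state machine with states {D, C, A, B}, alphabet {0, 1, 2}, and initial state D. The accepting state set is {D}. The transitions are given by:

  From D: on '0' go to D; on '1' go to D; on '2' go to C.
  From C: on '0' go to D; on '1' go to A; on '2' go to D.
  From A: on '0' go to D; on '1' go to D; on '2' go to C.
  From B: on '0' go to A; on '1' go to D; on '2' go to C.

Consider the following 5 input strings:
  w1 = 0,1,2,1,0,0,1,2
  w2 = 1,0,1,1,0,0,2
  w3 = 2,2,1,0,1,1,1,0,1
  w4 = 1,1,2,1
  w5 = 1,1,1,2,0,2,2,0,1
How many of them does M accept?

w1: D → D → D → C → A → D → D → D → C  → end C, rejected
w2: D → D → D → D → D → D → D → C  → end C, rejected
w3: D → C → D → D → D → D → D → D → D → D  → end D, accepted
w4: D → D → D → C → A  → end A, rejected
w5: D → D → D → D → C → D → C → D → D → D  → end D, accepted

2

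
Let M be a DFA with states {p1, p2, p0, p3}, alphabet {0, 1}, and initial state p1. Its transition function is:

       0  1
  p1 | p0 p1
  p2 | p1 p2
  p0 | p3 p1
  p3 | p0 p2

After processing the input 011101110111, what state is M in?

p1

p1 → p0 → p1 → p1 → p1 → p0 → p1 → p1 → p1 → p0 → p1 → p1 → p1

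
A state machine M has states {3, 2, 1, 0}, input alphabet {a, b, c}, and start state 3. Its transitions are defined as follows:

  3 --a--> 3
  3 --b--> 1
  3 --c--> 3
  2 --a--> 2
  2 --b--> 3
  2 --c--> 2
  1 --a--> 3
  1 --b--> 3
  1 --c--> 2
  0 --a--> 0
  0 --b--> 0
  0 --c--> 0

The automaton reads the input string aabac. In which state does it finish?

3

Trace: 3 -a-> 3 -a-> 3 -b-> 1 -a-> 3 -c-> 3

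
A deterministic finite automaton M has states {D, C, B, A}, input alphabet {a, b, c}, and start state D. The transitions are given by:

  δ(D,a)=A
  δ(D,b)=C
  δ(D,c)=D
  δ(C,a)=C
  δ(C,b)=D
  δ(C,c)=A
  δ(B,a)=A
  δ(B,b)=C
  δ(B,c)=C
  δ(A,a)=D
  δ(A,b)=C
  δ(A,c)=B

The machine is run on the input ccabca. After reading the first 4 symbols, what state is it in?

start at D
read 'c': D → D
read 'c': D → D
read 'a': D → A
read 'b': A → C
After 4 symbols: C.

C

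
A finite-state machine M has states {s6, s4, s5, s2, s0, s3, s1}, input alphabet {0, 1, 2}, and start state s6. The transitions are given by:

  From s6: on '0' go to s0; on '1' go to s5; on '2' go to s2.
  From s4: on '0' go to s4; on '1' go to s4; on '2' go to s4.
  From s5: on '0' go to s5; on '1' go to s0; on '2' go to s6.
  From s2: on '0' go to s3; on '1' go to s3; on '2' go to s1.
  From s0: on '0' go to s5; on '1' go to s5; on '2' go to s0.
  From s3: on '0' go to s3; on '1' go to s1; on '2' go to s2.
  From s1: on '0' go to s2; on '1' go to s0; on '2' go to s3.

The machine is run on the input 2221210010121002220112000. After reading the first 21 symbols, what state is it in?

s6 → s2 → s1 → s3 → s1 → s3 → s1 → s2 → s3 → s1 → s2 → s3 → s2 → s3 → s3 → s3 → s2 → s1 → s3 → s3 → s1 → s0
After 21 symbols: s0.

s0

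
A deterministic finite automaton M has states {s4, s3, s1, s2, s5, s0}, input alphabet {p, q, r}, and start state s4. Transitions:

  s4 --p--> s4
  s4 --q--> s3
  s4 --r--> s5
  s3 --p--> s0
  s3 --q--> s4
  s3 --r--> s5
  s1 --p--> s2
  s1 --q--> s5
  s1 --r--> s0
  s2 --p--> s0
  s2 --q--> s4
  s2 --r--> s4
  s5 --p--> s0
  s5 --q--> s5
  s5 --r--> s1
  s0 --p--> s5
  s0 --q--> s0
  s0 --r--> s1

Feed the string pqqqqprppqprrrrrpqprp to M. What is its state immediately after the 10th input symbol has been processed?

s5

Trace: s4 -p-> s4 -q-> s3 -q-> s4 -q-> s3 -q-> s4 -p-> s4 -r-> s5 -p-> s0 -p-> s5 -q-> s5
After 10 symbols: s5.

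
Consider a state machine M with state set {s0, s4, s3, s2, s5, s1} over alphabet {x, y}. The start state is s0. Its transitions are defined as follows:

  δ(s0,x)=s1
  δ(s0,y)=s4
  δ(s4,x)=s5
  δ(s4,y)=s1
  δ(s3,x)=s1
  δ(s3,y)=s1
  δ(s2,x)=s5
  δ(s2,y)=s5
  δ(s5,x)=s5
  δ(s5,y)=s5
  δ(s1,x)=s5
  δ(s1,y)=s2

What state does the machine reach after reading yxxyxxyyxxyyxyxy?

s0 → s4 → s5 → s5 → s5 → s5 → s5 → s5 → s5 → s5 → s5 → s5 → s5 → s5 → s5 → s5 → s5

s5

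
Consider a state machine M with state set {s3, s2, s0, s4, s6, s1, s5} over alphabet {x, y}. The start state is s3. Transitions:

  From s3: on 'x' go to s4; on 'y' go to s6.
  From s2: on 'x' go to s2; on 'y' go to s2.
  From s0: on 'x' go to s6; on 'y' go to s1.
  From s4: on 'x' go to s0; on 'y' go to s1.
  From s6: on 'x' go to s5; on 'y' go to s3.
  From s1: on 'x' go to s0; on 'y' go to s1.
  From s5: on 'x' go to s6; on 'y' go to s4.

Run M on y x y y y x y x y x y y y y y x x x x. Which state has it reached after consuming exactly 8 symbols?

Trace: s3 -y-> s6 -x-> s5 -y-> s4 -y-> s1 -y-> s1 -x-> s0 -y-> s1 -x-> s0
After 8 symbols: s0.

s0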